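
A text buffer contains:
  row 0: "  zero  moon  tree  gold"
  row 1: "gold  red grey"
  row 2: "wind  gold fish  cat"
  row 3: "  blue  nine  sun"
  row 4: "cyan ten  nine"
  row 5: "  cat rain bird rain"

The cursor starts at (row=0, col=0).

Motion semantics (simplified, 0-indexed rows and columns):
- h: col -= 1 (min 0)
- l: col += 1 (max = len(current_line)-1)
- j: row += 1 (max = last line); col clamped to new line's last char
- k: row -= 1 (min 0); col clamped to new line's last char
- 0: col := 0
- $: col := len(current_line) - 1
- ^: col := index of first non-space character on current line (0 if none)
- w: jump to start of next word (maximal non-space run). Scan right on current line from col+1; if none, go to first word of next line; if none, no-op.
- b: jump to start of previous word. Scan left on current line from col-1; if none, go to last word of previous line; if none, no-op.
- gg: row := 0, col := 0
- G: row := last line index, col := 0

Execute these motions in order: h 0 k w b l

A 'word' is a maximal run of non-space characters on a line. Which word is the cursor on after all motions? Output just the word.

After 1 (h): row=0 col=0 char='_'
After 2 (0): row=0 col=0 char='_'
After 3 (k): row=0 col=0 char='_'
After 4 (w): row=0 col=2 char='z'
After 5 (b): row=0 col=2 char='z'
After 6 (l): row=0 col=3 char='e'

Answer: zero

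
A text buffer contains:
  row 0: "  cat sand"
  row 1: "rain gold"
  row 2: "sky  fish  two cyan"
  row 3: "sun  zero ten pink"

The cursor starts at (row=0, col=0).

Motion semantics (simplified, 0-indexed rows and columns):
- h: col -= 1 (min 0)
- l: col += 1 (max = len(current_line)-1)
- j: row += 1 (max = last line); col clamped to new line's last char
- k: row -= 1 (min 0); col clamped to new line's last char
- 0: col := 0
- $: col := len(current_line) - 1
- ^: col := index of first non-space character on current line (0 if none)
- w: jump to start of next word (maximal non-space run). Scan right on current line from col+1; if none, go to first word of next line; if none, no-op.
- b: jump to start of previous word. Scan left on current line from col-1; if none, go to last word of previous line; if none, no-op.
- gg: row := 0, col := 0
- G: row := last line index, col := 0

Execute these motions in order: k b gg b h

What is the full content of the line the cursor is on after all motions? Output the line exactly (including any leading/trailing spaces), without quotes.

After 1 (k): row=0 col=0 char='_'
After 2 (b): row=0 col=0 char='_'
After 3 (gg): row=0 col=0 char='_'
After 4 (b): row=0 col=0 char='_'
After 5 (h): row=0 col=0 char='_'

Answer:   cat sand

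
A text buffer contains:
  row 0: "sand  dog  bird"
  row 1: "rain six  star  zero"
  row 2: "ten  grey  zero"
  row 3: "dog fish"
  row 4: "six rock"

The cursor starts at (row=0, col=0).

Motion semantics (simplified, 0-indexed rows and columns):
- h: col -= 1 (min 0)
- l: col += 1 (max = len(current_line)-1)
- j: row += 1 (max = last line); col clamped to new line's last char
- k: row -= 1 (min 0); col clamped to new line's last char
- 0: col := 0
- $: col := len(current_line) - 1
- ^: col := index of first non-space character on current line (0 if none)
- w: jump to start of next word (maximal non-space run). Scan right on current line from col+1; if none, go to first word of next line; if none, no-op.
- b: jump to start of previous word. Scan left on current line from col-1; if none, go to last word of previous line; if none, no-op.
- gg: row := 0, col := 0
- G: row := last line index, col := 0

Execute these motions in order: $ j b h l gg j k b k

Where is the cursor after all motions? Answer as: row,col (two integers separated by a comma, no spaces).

Answer: 0,0

Derivation:
After 1 ($): row=0 col=14 char='d'
After 2 (j): row=1 col=14 char='_'
After 3 (b): row=1 col=10 char='s'
After 4 (h): row=1 col=9 char='_'
After 5 (l): row=1 col=10 char='s'
After 6 (gg): row=0 col=0 char='s'
After 7 (j): row=1 col=0 char='r'
After 8 (k): row=0 col=0 char='s'
After 9 (b): row=0 col=0 char='s'
After 10 (k): row=0 col=0 char='s'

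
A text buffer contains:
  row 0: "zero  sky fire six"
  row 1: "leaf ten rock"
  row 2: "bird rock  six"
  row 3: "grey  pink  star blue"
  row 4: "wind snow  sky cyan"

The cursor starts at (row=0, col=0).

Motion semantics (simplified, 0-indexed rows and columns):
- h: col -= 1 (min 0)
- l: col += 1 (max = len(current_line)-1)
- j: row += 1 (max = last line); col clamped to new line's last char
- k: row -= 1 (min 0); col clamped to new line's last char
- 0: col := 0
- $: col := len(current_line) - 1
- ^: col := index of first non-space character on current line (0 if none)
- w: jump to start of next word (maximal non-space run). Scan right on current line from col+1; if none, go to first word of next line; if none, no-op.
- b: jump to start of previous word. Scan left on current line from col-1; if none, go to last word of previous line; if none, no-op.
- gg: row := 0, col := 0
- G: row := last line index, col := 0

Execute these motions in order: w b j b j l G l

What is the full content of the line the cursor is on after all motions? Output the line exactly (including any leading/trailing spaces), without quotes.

After 1 (w): row=0 col=6 char='s'
After 2 (b): row=0 col=0 char='z'
After 3 (j): row=1 col=0 char='l'
After 4 (b): row=0 col=15 char='s'
After 5 (j): row=1 col=12 char='k'
After 6 (l): row=1 col=12 char='k'
After 7 (G): row=4 col=0 char='w'
After 8 (l): row=4 col=1 char='i'

Answer: wind snow  sky cyan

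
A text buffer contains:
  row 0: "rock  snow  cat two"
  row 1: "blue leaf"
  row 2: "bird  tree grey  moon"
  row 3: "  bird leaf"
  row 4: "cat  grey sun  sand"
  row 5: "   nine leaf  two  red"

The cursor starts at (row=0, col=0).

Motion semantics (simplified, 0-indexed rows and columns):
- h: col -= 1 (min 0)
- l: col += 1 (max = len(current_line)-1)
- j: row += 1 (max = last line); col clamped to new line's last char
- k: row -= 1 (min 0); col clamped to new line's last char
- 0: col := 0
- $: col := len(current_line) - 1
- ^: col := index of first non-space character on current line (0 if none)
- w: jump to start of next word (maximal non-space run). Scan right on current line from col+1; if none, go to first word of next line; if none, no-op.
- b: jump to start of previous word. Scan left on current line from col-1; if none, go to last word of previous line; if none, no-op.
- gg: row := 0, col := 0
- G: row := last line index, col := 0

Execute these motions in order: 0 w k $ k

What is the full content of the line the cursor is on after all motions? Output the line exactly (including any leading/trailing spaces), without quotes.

After 1 (0): row=0 col=0 char='r'
After 2 (w): row=0 col=6 char='s'
After 3 (k): row=0 col=6 char='s'
After 4 ($): row=0 col=18 char='o'
After 5 (k): row=0 col=18 char='o'

Answer: rock  snow  cat two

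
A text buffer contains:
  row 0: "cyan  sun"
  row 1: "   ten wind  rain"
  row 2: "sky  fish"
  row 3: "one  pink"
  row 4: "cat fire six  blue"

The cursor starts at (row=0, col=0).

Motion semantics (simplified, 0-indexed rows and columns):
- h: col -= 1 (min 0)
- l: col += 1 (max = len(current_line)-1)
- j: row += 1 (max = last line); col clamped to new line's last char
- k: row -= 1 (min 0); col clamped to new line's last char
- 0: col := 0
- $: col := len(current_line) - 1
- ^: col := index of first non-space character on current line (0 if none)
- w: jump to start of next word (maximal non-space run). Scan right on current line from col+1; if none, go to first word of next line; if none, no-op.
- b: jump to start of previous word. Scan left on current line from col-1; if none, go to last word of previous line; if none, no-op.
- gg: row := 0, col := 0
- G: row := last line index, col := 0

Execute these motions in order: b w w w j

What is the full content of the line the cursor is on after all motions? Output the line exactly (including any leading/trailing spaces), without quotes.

Answer: sky  fish

Derivation:
After 1 (b): row=0 col=0 char='c'
After 2 (w): row=0 col=6 char='s'
After 3 (w): row=1 col=3 char='t'
After 4 (w): row=1 col=7 char='w'
After 5 (j): row=2 col=7 char='s'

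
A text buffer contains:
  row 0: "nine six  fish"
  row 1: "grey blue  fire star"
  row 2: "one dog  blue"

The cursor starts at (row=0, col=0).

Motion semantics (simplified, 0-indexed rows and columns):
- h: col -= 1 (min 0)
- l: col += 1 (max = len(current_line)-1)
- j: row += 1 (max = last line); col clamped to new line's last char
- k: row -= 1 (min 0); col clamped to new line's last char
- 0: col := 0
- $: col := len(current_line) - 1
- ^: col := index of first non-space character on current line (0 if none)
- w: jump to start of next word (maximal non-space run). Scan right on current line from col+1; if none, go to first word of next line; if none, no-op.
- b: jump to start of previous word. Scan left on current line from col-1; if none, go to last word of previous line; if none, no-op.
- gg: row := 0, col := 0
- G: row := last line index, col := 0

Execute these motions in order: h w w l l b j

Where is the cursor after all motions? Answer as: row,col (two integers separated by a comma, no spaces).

After 1 (h): row=0 col=0 char='n'
After 2 (w): row=0 col=5 char='s'
After 3 (w): row=0 col=10 char='f'
After 4 (l): row=0 col=11 char='i'
After 5 (l): row=0 col=12 char='s'
After 6 (b): row=0 col=10 char='f'
After 7 (j): row=1 col=10 char='_'

Answer: 1,10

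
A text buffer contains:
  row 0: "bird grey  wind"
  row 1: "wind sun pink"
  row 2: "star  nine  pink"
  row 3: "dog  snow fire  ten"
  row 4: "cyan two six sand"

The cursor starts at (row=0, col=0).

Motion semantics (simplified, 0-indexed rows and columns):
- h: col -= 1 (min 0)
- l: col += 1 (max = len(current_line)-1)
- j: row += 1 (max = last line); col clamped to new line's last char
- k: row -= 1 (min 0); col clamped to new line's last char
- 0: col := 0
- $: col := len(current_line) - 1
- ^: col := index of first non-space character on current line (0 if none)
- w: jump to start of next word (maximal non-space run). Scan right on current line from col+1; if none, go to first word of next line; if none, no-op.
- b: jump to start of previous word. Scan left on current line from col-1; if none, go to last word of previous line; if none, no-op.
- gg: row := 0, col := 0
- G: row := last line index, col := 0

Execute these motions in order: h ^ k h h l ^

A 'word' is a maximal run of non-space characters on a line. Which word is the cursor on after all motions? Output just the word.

After 1 (h): row=0 col=0 char='b'
After 2 (^): row=0 col=0 char='b'
After 3 (k): row=0 col=0 char='b'
After 4 (h): row=0 col=0 char='b'
After 5 (h): row=0 col=0 char='b'
After 6 (l): row=0 col=1 char='i'
After 7 (^): row=0 col=0 char='b'

Answer: bird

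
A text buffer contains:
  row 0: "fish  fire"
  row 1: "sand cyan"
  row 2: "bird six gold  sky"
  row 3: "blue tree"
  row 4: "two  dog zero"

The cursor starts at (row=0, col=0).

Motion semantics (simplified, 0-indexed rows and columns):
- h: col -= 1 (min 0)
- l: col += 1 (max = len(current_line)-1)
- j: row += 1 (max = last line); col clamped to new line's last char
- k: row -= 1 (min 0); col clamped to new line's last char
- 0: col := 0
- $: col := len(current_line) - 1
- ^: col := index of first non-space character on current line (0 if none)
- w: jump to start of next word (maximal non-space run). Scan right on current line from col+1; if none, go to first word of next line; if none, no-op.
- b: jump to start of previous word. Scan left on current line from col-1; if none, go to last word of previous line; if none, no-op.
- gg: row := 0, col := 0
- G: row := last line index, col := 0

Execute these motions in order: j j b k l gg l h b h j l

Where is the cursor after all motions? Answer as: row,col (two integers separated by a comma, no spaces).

After 1 (j): row=1 col=0 char='s'
After 2 (j): row=2 col=0 char='b'
After 3 (b): row=1 col=5 char='c'
After 4 (k): row=0 col=5 char='_'
After 5 (l): row=0 col=6 char='f'
After 6 (gg): row=0 col=0 char='f'
After 7 (l): row=0 col=1 char='i'
After 8 (h): row=0 col=0 char='f'
After 9 (b): row=0 col=0 char='f'
After 10 (h): row=0 col=0 char='f'
After 11 (j): row=1 col=0 char='s'
After 12 (l): row=1 col=1 char='a'

Answer: 1,1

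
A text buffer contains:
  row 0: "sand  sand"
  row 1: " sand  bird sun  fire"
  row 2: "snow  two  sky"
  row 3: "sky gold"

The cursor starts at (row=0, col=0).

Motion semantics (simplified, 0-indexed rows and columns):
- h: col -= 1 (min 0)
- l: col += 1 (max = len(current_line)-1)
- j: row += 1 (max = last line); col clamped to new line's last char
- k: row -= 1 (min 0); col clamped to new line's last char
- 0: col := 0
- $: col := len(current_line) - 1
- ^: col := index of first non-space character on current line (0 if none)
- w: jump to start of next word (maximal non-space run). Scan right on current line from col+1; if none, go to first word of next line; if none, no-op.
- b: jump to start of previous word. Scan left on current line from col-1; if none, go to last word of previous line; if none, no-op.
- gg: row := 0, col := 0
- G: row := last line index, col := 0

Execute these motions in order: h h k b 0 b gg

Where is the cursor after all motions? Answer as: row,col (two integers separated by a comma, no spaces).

Answer: 0,0

Derivation:
After 1 (h): row=0 col=0 char='s'
After 2 (h): row=0 col=0 char='s'
After 3 (k): row=0 col=0 char='s'
After 4 (b): row=0 col=0 char='s'
After 5 (0): row=0 col=0 char='s'
After 6 (b): row=0 col=0 char='s'
After 7 (gg): row=0 col=0 char='s'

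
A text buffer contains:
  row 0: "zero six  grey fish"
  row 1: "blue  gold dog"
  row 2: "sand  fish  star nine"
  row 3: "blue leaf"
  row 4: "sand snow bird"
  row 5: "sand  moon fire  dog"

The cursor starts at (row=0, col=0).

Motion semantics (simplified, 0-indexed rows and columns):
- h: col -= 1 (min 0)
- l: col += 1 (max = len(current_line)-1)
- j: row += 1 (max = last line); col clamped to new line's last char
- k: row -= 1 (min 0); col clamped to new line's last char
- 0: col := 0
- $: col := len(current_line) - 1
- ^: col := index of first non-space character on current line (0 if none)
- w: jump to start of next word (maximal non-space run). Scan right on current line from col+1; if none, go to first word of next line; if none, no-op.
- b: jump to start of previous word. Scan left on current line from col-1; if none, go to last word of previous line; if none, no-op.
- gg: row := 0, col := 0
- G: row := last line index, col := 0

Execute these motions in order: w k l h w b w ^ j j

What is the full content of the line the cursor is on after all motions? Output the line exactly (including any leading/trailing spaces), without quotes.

Answer: sand  fish  star nine

Derivation:
After 1 (w): row=0 col=5 char='s'
After 2 (k): row=0 col=5 char='s'
After 3 (l): row=0 col=6 char='i'
After 4 (h): row=0 col=5 char='s'
After 5 (w): row=0 col=10 char='g'
After 6 (b): row=0 col=5 char='s'
After 7 (w): row=0 col=10 char='g'
After 8 (^): row=0 col=0 char='z'
After 9 (j): row=1 col=0 char='b'
After 10 (j): row=2 col=0 char='s'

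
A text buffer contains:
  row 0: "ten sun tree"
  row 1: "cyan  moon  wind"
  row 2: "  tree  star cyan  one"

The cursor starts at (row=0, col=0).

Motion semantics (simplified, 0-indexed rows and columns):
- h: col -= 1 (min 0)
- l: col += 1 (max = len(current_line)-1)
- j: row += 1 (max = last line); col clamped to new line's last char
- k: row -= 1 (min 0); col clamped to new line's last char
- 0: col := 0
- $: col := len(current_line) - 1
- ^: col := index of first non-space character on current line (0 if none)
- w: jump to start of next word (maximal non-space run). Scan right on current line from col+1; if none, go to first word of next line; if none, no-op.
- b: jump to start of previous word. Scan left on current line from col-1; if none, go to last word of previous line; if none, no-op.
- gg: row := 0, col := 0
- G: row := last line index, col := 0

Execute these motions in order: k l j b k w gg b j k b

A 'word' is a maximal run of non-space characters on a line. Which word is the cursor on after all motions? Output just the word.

Answer: ten

Derivation:
After 1 (k): row=0 col=0 char='t'
After 2 (l): row=0 col=1 char='e'
After 3 (j): row=1 col=1 char='y'
After 4 (b): row=1 col=0 char='c'
After 5 (k): row=0 col=0 char='t'
After 6 (w): row=0 col=4 char='s'
After 7 (gg): row=0 col=0 char='t'
After 8 (b): row=0 col=0 char='t'
After 9 (j): row=1 col=0 char='c'
After 10 (k): row=0 col=0 char='t'
After 11 (b): row=0 col=0 char='t'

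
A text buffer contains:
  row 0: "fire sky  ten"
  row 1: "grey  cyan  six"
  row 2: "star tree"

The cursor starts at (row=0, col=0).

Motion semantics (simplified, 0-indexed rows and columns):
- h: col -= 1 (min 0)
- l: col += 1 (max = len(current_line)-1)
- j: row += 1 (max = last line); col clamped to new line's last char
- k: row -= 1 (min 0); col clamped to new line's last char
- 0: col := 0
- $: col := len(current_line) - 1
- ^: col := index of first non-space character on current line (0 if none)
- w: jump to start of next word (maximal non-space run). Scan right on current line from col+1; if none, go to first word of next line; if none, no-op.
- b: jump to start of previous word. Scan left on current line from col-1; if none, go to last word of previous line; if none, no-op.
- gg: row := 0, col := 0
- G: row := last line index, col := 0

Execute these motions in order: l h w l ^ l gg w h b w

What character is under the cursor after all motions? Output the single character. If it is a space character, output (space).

Answer: s

Derivation:
After 1 (l): row=0 col=1 char='i'
After 2 (h): row=0 col=0 char='f'
After 3 (w): row=0 col=5 char='s'
After 4 (l): row=0 col=6 char='k'
After 5 (^): row=0 col=0 char='f'
After 6 (l): row=0 col=1 char='i'
After 7 (gg): row=0 col=0 char='f'
After 8 (w): row=0 col=5 char='s'
After 9 (h): row=0 col=4 char='_'
After 10 (b): row=0 col=0 char='f'
After 11 (w): row=0 col=5 char='s'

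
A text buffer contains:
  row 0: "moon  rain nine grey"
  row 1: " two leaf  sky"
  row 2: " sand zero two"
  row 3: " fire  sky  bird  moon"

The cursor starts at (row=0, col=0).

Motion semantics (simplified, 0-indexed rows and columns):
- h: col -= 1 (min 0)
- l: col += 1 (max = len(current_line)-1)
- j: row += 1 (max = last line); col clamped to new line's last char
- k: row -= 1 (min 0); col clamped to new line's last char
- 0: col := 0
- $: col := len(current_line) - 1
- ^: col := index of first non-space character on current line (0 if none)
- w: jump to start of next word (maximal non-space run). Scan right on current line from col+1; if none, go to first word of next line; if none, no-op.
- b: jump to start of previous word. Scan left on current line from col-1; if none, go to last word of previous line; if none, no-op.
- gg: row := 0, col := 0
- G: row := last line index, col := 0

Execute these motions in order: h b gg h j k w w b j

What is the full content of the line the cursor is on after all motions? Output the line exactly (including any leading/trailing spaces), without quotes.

Answer:  two leaf  sky

Derivation:
After 1 (h): row=0 col=0 char='m'
After 2 (b): row=0 col=0 char='m'
After 3 (gg): row=0 col=0 char='m'
After 4 (h): row=0 col=0 char='m'
After 5 (j): row=1 col=0 char='_'
After 6 (k): row=0 col=0 char='m'
After 7 (w): row=0 col=6 char='r'
After 8 (w): row=0 col=11 char='n'
After 9 (b): row=0 col=6 char='r'
After 10 (j): row=1 col=6 char='e'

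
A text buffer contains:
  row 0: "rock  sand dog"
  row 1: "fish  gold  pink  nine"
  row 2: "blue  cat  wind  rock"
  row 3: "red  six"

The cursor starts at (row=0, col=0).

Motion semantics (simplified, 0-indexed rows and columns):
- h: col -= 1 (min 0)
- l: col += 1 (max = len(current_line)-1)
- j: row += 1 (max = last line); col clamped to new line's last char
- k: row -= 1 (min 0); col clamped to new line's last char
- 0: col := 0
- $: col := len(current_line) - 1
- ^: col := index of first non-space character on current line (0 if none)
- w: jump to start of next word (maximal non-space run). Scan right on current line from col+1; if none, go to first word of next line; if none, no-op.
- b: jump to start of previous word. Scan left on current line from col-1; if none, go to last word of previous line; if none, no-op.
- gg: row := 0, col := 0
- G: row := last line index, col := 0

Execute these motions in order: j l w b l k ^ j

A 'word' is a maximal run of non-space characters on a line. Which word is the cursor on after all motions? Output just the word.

Answer: fish

Derivation:
After 1 (j): row=1 col=0 char='f'
After 2 (l): row=1 col=1 char='i'
After 3 (w): row=1 col=6 char='g'
After 4 (b): row=1 col=0 char='f'
After 5 (l): row=1 col=1 char='i'
After 6 (k): row=0 col=1 char='o'
After 7 (^): row=0 col=0 char='r'
After 8 (j): row=1 col=0 char='f'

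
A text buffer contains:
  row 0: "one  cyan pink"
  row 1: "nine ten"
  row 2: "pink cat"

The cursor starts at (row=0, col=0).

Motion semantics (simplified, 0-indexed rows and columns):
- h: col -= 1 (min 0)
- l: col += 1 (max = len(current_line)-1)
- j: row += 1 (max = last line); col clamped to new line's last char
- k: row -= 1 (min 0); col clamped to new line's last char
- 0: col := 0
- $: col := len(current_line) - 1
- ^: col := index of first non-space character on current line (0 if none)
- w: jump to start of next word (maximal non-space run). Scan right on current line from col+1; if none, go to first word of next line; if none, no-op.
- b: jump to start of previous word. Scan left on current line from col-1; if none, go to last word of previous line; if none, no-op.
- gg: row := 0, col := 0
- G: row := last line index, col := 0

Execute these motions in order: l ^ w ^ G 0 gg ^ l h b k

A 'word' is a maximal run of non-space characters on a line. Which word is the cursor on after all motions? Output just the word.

Answer: one

Derivation:
After 1 (l): row=0 col=1 char='n'
After 2 (^): row=0 col=0 char='o'
After 3 (w): row=0 col=5 char='c'
After 4 (^): row=0 col=0 char='o'
After 5 (G): row=2 col=0 char='p'
After 6 (0): row=2 col=0 char='p'
After 7 (gg): row=0 col=0 char='o'
After 8 (^): row=0 col=0 char='o'
After 9 (l): row=0 col=1 char='n'
After 10 (h): row=0 col=0 char='o'
After 11 (b): row=0 col=0 char='o'
After 12 (k): row=0 col=0 char='o'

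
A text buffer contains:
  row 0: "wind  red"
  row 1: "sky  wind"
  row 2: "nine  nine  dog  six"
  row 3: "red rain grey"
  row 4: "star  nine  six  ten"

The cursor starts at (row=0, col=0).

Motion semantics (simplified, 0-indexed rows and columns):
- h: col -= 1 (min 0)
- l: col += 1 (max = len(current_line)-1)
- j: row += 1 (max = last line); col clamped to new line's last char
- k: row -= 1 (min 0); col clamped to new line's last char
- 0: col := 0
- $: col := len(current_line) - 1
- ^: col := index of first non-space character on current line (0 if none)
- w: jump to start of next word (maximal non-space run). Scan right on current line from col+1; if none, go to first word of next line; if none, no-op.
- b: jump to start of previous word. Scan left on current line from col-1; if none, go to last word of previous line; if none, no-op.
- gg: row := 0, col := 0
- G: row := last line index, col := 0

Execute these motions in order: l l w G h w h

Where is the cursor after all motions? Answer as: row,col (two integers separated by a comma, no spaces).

Answer: 4,5

Derivation:
After 1 (l): row=0 col=1 char='i'
After 2 (l): row=0 col=2 char='n'
After 3 (w): row=0 col=6 char='r'
After 4 (G): row=4 col=0 char='s'
After 5 (h): row=4 col=0 char='s'
After 6 (w): row=4 col=6 char='n'
After 7 (h): row=4 col=5 char='_'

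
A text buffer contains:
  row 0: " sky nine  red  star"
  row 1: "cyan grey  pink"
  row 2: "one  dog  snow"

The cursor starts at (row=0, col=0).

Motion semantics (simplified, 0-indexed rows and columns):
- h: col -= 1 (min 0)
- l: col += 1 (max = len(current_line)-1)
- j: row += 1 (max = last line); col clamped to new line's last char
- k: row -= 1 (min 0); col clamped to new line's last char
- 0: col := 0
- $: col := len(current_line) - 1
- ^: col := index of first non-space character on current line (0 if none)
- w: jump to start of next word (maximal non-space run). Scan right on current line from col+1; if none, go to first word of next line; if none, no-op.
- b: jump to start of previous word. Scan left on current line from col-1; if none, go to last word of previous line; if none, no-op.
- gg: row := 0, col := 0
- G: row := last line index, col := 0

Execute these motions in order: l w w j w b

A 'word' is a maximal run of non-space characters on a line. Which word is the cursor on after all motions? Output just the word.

Answer: pink

Derivation:
After 1 (l): row=0 col=1 char='s'
After 2 (w): row=0 col=5 char='n'
After 3 (w): row=0 col=11 char='r'
After 4 (j): row=1 col=11 char='p'
After 5 (w): row=2 col=0 char='o'
After 6 (b): row=1 col=11 char='p'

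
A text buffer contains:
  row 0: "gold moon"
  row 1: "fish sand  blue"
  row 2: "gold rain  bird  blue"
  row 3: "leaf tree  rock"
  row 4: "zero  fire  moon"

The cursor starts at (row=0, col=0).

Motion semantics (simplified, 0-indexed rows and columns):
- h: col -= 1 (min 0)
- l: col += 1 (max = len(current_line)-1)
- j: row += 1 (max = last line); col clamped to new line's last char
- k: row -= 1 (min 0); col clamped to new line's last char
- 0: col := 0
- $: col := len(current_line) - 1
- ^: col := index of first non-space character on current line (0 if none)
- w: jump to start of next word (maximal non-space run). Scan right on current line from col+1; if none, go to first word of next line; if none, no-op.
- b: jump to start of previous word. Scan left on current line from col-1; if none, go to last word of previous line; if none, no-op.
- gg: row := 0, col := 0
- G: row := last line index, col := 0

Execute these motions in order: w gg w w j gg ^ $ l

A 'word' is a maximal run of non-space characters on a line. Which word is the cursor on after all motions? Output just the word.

After 1 (w): row=0 col=5 char='m'
After 2 (gg): row=0 col=0 char='g'
After 3 (w): row=0 col=5 char='m'
After 4 (w): row=1 col=0 char='f'
After 5 (j): row=2 col=0 char='g'
After 6 (gg): row=0 col=0 char='g'
After 7 (^): row=0 col=0 char='g'
After 8 ($): row=0 col=8 char='n'
After 9 (l): row=0 col=8 char='n'

Answer: moon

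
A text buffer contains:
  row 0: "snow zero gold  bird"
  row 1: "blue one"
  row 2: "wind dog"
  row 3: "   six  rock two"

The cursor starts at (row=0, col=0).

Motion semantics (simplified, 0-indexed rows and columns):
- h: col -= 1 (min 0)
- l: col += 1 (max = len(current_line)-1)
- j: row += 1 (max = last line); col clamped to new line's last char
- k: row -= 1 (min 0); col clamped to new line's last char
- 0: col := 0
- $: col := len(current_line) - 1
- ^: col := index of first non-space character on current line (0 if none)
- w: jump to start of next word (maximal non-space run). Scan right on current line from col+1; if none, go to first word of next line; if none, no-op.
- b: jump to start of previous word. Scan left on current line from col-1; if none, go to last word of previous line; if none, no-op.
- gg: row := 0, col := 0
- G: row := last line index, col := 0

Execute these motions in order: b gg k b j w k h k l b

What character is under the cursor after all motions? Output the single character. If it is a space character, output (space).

After 1 (b): row=0 col=0 char='s'
After 2 (gg): row=0 col=0 char='s'
After 3 (k): row=0 col=0 char='s'
After 4 (b): row=0 col=0 char='s'
After 5 (j): row=1 col=0 char='b'
After 6 (w): row=1 col=5 char='o'
After 7 (k): row=0 col=5 char='z'
After 8 (h): row=0 col=4 char='_'
After 9 (k): row=0 col=4 char='_'
After 10 (l): row=0 col=5 char='z'
After 11 (b): row=0 col=0 char='s'

Answer: s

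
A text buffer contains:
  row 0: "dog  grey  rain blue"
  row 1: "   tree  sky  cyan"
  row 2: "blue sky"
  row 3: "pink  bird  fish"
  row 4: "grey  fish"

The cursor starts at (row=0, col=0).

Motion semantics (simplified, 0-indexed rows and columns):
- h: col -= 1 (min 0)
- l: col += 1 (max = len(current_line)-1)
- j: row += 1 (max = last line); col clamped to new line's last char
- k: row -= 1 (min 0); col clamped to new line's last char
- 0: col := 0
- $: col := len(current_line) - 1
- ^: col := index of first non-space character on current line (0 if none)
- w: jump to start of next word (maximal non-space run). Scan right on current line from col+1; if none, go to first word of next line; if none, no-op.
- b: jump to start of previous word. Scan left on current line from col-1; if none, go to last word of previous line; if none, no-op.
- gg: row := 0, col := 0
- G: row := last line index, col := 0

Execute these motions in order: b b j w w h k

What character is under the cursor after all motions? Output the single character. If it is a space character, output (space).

Answer: y

Derivation:
After 1 (b): row=0 col=0 char='d'
After 2 (b): row=0 col=0 char='d'
After 3 (j): row=1 col=0 char='_'
After 4 (w): row=1 col=3 char='t'
After 5 (w): row=1 col=9 char='s'
After 6 (h): row=1 col=8 char='_'
After 7 (k): row=0 col=8 char='y'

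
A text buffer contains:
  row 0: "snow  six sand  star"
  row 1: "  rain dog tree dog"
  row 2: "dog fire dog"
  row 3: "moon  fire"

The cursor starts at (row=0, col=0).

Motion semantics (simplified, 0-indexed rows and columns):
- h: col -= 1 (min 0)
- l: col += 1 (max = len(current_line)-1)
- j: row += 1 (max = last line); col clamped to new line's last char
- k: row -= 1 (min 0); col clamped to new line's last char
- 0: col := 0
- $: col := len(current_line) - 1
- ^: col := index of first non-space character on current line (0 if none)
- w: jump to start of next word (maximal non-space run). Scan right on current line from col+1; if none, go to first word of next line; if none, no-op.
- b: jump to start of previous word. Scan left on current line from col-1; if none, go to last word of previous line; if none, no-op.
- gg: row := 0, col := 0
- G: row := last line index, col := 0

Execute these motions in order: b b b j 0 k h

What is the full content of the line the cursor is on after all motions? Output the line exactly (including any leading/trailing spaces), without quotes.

Answer: snow  six sand  star

Derivation:
After 1 (b): row=0 col=0 char='s'
After 2 (b): row=0 col=0 char='s'
After 3 (b): row=0 col=0 char='s'
After 4 (j): row=1 col=0 char='_'
After 5 (0): row=1 col=0 char='_'
After 6 (k): row=0 col=0 char='s'
After 7 (h): row=0 col=0 char='s'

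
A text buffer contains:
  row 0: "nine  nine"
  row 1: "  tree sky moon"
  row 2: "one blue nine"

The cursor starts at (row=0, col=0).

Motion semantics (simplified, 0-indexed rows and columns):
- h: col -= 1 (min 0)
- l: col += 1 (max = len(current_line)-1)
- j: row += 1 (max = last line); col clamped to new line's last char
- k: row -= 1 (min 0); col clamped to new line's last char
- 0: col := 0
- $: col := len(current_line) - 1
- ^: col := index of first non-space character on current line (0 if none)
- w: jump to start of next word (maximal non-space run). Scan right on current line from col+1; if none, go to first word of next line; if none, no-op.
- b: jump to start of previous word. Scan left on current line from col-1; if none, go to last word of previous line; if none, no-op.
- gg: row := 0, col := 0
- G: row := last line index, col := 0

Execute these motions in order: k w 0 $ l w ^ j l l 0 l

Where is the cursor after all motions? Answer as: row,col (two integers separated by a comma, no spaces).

Answer: 2,1

Derivation:
After 1 (k): row=0 col=0 char='n'
After 2 (w): row=0 col=6 char='n'
After 3 (0): row=0 col=0 char='n'
After 4 ($): row=0 col=9 char='e'
After 5 (l): row=0 col=9 char='e'
After 6 (w): row=1 col=2 char='t'
After 7 (^): row=1 col=2 char='t'
After 8 (j): row=2 col=2 char='e'
After 9 (l): row=2 col=3 char='_'
After 10 (l): row=2 col=4 char='b'
After 11 (0): row=2 col=0 char='o'
After 12 (l): row=2 col=1 char='n'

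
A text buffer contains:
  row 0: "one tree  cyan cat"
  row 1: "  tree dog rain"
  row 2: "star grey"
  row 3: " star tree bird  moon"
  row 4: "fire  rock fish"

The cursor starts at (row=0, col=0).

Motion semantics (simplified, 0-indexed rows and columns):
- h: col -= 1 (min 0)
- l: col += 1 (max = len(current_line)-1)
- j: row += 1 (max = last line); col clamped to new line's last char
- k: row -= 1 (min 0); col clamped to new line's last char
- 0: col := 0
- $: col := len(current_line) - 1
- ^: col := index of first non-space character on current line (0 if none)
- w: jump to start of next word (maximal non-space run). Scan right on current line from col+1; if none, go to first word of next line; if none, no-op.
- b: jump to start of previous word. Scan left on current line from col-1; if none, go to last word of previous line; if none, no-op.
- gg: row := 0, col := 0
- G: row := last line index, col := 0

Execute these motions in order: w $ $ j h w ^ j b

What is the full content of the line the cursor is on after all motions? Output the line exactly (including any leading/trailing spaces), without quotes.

After 1 (w): row=0 col=4 char='t'
After 2 ($): row=0 col=17 char='t'
After 3 ($): row=0 col=17 char='t'
After 4 (j): row=1 col=14 char='n'
After 5 (h): row=1 col=13 char='i'
After 6 (w): row=2 col=0 char='s'
After 7 (^): row=2 col=0 char='s'
After 8 (j): row=3 col=0 char='_'
After 9 (b): row=2 col=5 char='g'

Answer: star grey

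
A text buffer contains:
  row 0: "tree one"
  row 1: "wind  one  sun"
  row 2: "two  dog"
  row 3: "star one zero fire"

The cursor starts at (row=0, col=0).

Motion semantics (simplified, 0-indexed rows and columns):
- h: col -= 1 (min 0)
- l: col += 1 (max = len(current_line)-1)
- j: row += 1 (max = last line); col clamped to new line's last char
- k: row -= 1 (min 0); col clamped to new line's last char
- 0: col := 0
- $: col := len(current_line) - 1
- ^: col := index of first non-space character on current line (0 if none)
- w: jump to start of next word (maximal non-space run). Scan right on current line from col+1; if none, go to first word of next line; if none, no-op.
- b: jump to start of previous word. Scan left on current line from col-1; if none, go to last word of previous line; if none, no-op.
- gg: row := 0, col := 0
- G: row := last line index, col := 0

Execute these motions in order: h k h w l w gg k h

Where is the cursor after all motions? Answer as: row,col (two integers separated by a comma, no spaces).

After 1 (h): row=0 col=0 char='t'
After 2 (k): row=0 col=0 char='t'
After 3 (h): row=0 col=0 char='t'
After 4 (w): row=0 col=5 char='o'
After 5 (l): row=0 col=6 char='n'
After 6 (w): row=1 col=0 char='w'
After 7 (gg): row=0 col=0 char='t'
After 8 (k): row=0 col=0 char='t'
After 9 (h): row=0 col=0 char='t'

Answer: 0,0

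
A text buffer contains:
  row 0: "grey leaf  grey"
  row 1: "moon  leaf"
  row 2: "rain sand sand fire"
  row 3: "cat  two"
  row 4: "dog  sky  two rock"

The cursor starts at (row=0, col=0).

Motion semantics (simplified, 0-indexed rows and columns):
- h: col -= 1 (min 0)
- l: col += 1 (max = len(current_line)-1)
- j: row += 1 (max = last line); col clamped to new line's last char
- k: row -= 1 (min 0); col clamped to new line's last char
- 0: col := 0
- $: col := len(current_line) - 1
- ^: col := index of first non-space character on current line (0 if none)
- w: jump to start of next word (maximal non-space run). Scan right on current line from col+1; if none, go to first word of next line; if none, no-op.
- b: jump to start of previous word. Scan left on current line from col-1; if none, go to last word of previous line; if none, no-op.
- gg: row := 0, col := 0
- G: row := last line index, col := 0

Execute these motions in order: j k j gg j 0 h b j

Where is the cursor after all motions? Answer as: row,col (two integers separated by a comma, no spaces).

After 1 (j): row=1 col=0 char='m'
After 2 (k): row=0 col=0 char='g'
After 3 (j): row=1 col=0 char='m'
After 4 (gg): row=0 col=0 char='g'
After 5 (j): row=1 col=0 char='m'
After 6 (0): row=1 col=0 char='m'
After 7 (h): row=1 col=0 char='m'
After 8 (b): row=0 col=11 char='g'
After 9 (j): row=1 col=9 char='f'

Answer: 1,9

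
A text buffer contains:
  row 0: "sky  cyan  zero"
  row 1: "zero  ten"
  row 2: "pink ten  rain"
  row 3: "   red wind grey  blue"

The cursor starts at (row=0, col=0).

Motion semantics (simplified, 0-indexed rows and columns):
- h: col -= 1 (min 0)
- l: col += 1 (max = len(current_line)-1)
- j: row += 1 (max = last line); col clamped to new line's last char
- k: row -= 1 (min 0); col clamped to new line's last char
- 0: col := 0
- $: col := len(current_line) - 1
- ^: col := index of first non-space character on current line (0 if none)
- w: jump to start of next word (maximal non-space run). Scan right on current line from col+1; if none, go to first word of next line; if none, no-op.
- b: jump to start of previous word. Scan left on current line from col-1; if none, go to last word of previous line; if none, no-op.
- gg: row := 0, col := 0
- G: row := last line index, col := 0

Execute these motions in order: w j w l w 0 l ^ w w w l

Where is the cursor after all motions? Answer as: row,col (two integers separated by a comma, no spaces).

After 1 (w): row=0 col=5 char='c'
After 2 (j): row=1 col=5 char='_'
After 3 (w): row=1 col=6 char='t'
After 4 (l): row=1 col=7 char='e'
After 5 (w): row=2 col=0 char='p'
After 6 (0): row=2 col=0 char='p'
After 7 (l): row=2 col=1 char='i'
After 8 (^): row=2 col=0 char='p'
After 9 (w): row=2 col=5 char='t'
After 10 (w): row=2 col=10 char='r'
After 11 (w): row=3 col=3 char='r'
After 12 (l): row=3 col=4 char='e'

Answer: 3,4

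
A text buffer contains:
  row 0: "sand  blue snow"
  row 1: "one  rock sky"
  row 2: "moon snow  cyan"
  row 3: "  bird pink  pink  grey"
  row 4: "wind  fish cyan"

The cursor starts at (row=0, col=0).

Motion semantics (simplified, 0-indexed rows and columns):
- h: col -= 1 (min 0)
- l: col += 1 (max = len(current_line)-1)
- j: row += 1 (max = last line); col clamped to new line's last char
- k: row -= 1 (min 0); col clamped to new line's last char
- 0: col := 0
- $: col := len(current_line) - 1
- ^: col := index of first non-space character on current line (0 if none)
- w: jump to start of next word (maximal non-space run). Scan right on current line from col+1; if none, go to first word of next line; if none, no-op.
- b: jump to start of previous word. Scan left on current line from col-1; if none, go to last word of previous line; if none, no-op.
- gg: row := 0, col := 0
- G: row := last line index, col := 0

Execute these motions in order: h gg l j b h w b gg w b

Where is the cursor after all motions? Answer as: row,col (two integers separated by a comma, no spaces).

Answer: 0,0

Derivation:
After 1 (h): row=0 col=0 char='s'
After 2 (gg): row=0 col=0 char='s'
After 3 (l): row=0 col=1 char='a'
After 4 (j): row=1 col=1 char='n'
After 5 (b): row=1 col=0 char='o'
After 6 (h): row=1 col=0 char='o'
After 7 (w): row=1 col=5 char='r'
After 8 (b): row=1 col=0 char='o'
After 9 (gg): row=0 col=0 char='s'
After 10 (w): row=0 col=6 char='b'
After 11 (b): row=0 col=0 char='s'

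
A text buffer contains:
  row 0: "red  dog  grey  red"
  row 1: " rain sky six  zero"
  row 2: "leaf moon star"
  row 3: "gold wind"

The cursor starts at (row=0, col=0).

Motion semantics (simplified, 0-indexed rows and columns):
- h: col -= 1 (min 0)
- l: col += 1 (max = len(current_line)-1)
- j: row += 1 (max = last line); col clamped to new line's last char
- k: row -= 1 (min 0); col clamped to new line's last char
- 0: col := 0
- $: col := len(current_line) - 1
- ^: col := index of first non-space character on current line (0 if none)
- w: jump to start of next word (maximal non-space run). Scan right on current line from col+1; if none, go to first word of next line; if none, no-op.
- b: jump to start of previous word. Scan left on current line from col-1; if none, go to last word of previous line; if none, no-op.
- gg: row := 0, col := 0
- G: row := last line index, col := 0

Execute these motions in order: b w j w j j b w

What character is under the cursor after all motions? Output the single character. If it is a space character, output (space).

After 1 (b): row=0 col=0 char='r'
After 2 (w): row=0 col=5 char='d'
After 3 (j): row=1 col=5 char='_'
After 4 (w): row=1 col=6 char='s'
After 5 (j): row=2 col=6 char='o'
After 6 (j): row=3 col=6 char='i'
After 7 (b): row=3 col=5 char='w'
After 8 (w): row=3 col=5 char='w'

Answer: w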